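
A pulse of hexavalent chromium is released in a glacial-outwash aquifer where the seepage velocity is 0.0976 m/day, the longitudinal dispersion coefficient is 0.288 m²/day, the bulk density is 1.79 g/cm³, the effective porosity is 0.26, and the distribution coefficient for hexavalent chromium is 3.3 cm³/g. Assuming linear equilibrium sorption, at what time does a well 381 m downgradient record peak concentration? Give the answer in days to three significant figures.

Retardation factor R = 1 + ρ_b·K_d/n = 1 + 1.79 × 3.3/0.26 = 23.72.
Sorption retards both mechanisms: v_R = v/R = 0.004115 m/day, D_R = D/R = 0.01214 m²/day.
Peak time from v_R²t² + 2D_R t − x² = 0: t = (√(D_R² + v_R²x²) − D_R)/v_R².
√(D_R² + v_R²x²) = √(0.01214² + 0.004115² × 381²) = 1.568; v_R² = 1.693e-05.
t = (1.568 − 0.01214)/1.693e-05 = 91900 days.

91900 days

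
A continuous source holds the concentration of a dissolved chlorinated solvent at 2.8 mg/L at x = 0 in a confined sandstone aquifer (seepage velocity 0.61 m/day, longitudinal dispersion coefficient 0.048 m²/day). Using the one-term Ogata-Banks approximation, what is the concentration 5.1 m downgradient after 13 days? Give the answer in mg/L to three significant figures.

2.78 mg/L

For a continuous step input, C/C₀ ≈ ½·erfc((x−vt)/(2√(Dt))).
vt = 0.61 × 13 = 7.93 m and 2√(Dt) = 2√(0.048 × 13) = 1.580 m.
Argument (x−vt)/(2√(Dt)) = (5.1 − 7.93)/1.580 = -1.791; ½·erfc(-1.791) = 0.9943.
C = 2.8 × 0.9943 = 2.78 mg/L.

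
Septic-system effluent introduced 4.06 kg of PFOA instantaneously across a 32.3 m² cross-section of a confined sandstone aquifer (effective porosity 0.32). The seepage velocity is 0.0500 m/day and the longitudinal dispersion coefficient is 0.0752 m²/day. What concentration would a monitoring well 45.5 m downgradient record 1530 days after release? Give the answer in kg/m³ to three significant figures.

0.00128 kg/m³

For an instantaneous plane source, C(x,t) = M/(n_e·A·√(4πDt)) · exp(−(x−vt)²/(4Dt)), with n_e·A the pore (flow) area.
Plume center vt = 0.0500 × 1530 = 76.5 m, so the well at 45.5 m is 31 m upgradient of the peak.
√(4πDt) = 38.02 m, giving peak height M/(n_e·A·√(4πDt)) = 4.06/(0.32 × 32.3 × 38.02) = 0.01033 kg/m³.
(x−vt)²/(4Dt) = (-31)²/(4 × 0.0752 × 1530) = 2.088; exp(−2.088) = 0.1239.
C = 0.01033 × 0.1239 = 0.00128 kg/m³.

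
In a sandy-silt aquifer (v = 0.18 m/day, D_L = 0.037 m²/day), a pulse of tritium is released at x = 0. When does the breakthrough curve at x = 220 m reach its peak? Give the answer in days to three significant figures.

For the 1D instantaneous-source solution, setting ∂C/∂t = 0 at fixed x gives v²t² + 2Dt − x² = 0, so t = (√(D² + v²x²) − D)/v².
√(D² + v²x²) = √(0.037² + 0.18² × 220²) = 39.60; v² = 0.0324.
t = (39.60 − 0.037)/0.0324 = 1220 days (vs. the pure-advection estimate x/v = 1220 d).

1220 days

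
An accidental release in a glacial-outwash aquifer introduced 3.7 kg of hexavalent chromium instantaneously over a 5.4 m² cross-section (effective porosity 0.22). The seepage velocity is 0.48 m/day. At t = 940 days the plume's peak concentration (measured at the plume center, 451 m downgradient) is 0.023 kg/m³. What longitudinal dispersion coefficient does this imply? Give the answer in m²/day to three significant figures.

At the plume center C_max = M/(n_e·A·√(4πDt)), so D = M²/(4πt·(n_e·A·C_max)²).
n_e·A·C_max = 0.22 × 5.4 × 0.023 = 0.02732 kg/m.
D = 3.7²/(4π × 940 × 0.02732²) = 1.55 m²/day.

1.55 m²/day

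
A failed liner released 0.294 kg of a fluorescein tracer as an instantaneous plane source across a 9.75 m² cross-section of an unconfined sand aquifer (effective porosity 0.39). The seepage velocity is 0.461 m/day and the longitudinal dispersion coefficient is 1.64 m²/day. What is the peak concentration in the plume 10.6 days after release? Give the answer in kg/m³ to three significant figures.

The peak of an instantaneous 1D plume sits at x = vt; there the Gaussian factor is 1 and C_max = M/(n_e·A·√(4πDt)), where n_e·A is the pore area the mass is dissolved in.
√(4πDt) = √(4π × 1.64 × 10.6) = 14.78 m, so C_max = 0.294/(0.39 × 9.75 × 14.78) = 0.00523 kg/m³.

0.00523 kg/m³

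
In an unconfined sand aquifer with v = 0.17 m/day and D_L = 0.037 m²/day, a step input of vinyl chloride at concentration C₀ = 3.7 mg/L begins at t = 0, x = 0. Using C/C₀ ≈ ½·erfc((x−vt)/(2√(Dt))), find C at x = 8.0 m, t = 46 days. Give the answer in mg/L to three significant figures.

1.71 mg/L

For a continuous step input, C/C₀ ≈ ½·erfc((x−vt)/(2√(Dt))).
vt = 0.17 × 46 = 7.82 m and 2√(Dt) = 2√(0.037 × 46) = 2.609 m.
Argument (x−vt)/(2√(Dt)) = (8.0 − 7.82)/2.609 = 0.06899; ½·erfc(0.06899) = 0.4611.
C = 3.7 × 0.4611 = 1.71 mg/L.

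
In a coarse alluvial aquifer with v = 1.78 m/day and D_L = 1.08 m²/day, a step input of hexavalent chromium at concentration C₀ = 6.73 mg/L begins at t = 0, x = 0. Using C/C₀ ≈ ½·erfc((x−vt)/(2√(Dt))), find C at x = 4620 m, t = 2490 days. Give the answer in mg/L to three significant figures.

For a continuous step input, C/C₀ ≈ ½·erfc((x−vt)/(2√(Dt))).
vt = 1.78 × 2490 = 4432.2 m and 2√(Dt) = 2√(1.08 × 2490) = 103.7 m.
Argument (x−vt)/(2√(Dt)) = (4620 − 4432.2)/103.7 = 1.811; ½·erfc(1.811) = 0.005216.
C = 6.73 × 0.005216 = 0.0351 mg/L.

0.0351 mg/L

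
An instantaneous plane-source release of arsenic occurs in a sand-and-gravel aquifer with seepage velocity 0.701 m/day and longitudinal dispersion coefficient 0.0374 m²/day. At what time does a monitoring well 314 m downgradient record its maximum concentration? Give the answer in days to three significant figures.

For the 1D instantaneous-source solution, setting ∂C/∂t = 0 at fixed x gives v²t² + 2Dt − x² = 0, so t = (√(D² + v²x²) − D)/v².
√(D² + v²x²) = √(0.0374² + 0.701² × 314²) = 220.1; v² = 0.491401.
t = (220.1 − 0.0374)/0.491401 = 448 days (vs. the pure-advection estimate x/v = 448 d).

448 days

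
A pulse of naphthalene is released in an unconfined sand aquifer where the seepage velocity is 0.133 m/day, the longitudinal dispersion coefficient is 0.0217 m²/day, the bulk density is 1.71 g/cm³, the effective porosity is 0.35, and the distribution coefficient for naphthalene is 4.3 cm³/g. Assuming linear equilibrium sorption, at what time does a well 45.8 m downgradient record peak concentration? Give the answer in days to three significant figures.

7550 days

Retardation factor R = 1 + ρ_b·K_d/n = 1 + 1.71 × 4.3/0.35 = 22.01.
Sorption retards both mechanisms: v_R = v/R = 0.006043 m/day, D_R = D/R = 0.0009859 m²/day.
Peak time from v_R²t² + 2D_R t − x² = 0: t = (√(D_R² + v_R²x²) − D_R)/v_R².
√(D_R² + v_R²x²) = √(0.0009859² + 0.006043² × 45.8²) = 0.2768; v_R² = 3.652e-05.
t = (0.2768 − 0.0009859)/3.652e-05 = 7550 days.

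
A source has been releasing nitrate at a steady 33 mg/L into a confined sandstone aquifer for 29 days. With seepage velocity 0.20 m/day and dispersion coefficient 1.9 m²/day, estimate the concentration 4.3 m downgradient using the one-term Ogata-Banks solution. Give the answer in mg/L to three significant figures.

18.4 mg/L

For a continuous step input, C/C₀ ≈ ½·erfc((x−vt)/(2√(Dt))).
vt = 0.20 × 29 = 5.8 m and 2√(Dt) = 2√(1.9 × 29) = 14.85 m.
Argument (x−vt)/(2√(Dt)) = (4.3 − 5.8)/14.85 = -0.1010; ½·erfc(-0.1010) = 0.5568.
C = 33 × 0.5568 = 18.4 mg/L.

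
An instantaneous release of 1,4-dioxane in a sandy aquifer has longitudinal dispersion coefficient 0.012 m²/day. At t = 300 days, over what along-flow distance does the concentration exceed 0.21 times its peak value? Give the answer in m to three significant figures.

The plume is Gaussian with σ = √(2Dt) = √(2 × 0.012 × 300) = 2.683 m.
C/C_peak = exp(−Δx²/(2σ²)) = 0.21 ⇒ Δx = σ·√(−2 ln 0.21) = 2.683 × 1.767 = 4.741 m.
Width = 2Δx = 9.48 m.

9.48 m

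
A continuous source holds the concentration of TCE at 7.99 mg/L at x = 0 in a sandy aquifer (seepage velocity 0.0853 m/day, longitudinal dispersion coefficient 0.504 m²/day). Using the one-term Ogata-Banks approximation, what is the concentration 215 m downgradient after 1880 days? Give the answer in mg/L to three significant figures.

0.837 mg/L

For a continuous step input, C/C₀ ≈ ½·erfc((x−vt)/(2√(Dt))).
vt = 0.0853 × 1880 = 160.364 m and 2√(Dt) = 2√(0.504 × 1880) = 61.56 m.
Argument (x−vt)/(2√(Dt)) = (215 − 160.364)/61.56 = 0.8875; ½·erfc(0.8875) = 0.1047.
C = 7.99 × 0.1047 = 0.837 mg/L.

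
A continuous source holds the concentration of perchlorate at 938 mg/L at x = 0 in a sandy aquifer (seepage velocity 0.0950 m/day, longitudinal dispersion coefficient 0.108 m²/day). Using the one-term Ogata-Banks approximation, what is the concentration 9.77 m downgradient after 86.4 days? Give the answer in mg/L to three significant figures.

For a continuous step input, C/C₀ ≈ ½·erfc((x−vt)/(2√(Dt))).
vt = 0.0950 × 86.4 = 8.208 m and 2√(Dt) = 2√(0.108 × 86.4) = 6.109 m.
Argument (x−vt)/(2√(Dt)) = (9.77 − 8.208)/6.109 = 0.2557; ½·erfc(0.2557) = 0.3588.
C = 938 × 0.3588 = 337 mg/L.

337 mg/L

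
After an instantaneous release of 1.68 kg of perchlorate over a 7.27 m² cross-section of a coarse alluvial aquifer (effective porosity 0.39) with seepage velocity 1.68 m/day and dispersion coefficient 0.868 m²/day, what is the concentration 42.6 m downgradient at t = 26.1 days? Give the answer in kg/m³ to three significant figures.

0.0345 kg/m³

For an instantaneous plane source, C(x,t) = M/(n_e·A·√(4πDt)) · exp(−(x−vt)²/(4Dt)), with n_e·A the pore (flow) area.
Plume center vt = 1.68 × 26.1 = 43.848 m, so the well at 42.6 m is 1.248 m upgradient of the peak.
√(4πDt) = 16.87 m, giving peak height M/(n_e·A·√(4πDt)) = 1.68/(0.39 × 7.27 × 16.87) = 0.03512 kg/m³.
(x−vt)²/(4Dt) = (-1.248)²/(4 × 0.868 × 26.1) = 0.01719; exp(−0.01719) = 0.9830.
C = 0.03512 × 0.9830 = 0.0345 kg/m³.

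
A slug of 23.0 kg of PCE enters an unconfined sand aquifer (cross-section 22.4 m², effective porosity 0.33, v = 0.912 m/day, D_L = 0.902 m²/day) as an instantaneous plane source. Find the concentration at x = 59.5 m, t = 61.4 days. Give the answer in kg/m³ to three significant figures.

0.112 kg/m³

For an instantaneous plane source, C(x,t) = M/(n_e·A·√(4πDt)) · exp(−(x−vt)²/(4Dt)), with n_e·A the pore (flow) area.
Plume center vt = 0.912 × 61.4 = 55.9968 m, so the well at 59.5 m is 3.5032 m downgradient of the peak.
√(4πDt) = 26.38 m, giving peak height M/(n_e·A·√(4πDt)) = 23.0/(0.33 × 22.4 × 26.38) = 0.1179 kg/m³.
(x−vt)²/(4Dt) = (3.5032)²/(4 × 0.902 × 61.4) = 0.05540; exp(−0.05540) = 0.9461.
C = 0.1179 × 0.9461 = 0.112 kg/m³.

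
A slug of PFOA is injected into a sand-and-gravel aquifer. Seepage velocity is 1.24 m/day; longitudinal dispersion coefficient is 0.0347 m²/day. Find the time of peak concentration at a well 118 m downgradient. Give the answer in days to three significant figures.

95.1 days

For the 1D instantaneous-source solution, setting ∂C/∂t = 0 at fixed x gives v²t² + 2Dt − x² = 0, so t = (√(D² + v²x²) − D)/v².
√(D² + v²x²) = √(0.0347² + 1.24² × 118²) = 146.3; v² = 1.5376.
t = (146.3 − 0.0347)/1.5376 = 95.1 days (vs. the pure-advection estimate x/v = 95.2 d).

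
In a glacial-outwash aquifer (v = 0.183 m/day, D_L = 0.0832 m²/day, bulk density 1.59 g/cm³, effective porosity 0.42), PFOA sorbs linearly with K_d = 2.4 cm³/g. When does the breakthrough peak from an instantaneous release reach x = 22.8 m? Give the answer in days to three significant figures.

Retardation factor R = 1 + ρ_b·K_d/n = 1 + 1.59 × 2.4/0.42 = 10.09.
Sorption retards both mechanisms: v_R = v/R = 0.01814 m/day, D_R = D/R = 0.008246 m²/day.
Peak time from v_R²t² + 2D_R t − x² = 0: t = (√(D_R² + v_R²x²) − D_R)/v_R².
√(D_R² + v_R²x²) = √(0.008246² + 0.01814² × 22.8²) = 0.4137; v_R² = 0.0003291.
t = (0.4137 − 0.008246)/0.0003291 = 1230 days.

1230 days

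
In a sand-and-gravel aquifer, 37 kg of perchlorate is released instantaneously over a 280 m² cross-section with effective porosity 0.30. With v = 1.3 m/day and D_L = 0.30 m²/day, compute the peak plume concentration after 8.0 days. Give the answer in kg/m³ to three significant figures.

0.0802 kg/m³

The peak of an instantaneous 1D plume sits at x = vt; there the Gaussian factor is 1 and C_max = M/(n_e·A·√(4πDt)), where n_e·A is the pore area the mass is dissolved in.
√(4πDt) = √(4π × 0.30 × 8.0) = 5.492 m, so C_max = 37/(0.30 × 280 × 5.492) = 0.0802 kg/m³.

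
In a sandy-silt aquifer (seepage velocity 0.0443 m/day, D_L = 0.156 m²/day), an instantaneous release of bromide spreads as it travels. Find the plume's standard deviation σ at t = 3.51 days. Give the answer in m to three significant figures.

Dispersive spreading gives a Gaussian with σ² = 2Dt; advection only shifts the center.
σ = √(2 × 0.156 × 3.51) = 1.05 m.

1.05 m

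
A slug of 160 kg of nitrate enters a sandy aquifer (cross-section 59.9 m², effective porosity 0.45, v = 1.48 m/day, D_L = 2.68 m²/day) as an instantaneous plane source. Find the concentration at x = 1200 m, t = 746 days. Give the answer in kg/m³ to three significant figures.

For an instantaneous plane source, C(x,t) = M/(n_e·A·√(4πDt)) · exp(−(x−vt)²/(4Dt)), with n_e·A the pore (flow) area.
Plume center vt = 1.48 × 746 = 1104.08 m, so the well at 1200 m is 95.92 m downgradient of the peak.
√(4πDt) = 158.5 m, giving peak height M/(n_e·A·√(4πDt)) = 160/(0.45 × 59.9 × 158.5) = 0.03745 kg/m³.
(x−vt)²/(4Dt) = (95.92)²/(4 × 2.68 × 746) = 1.150; exp(−1.150) = 0.3166.
C = 0.03745 × 0.3166 = 0.0119 kg/m³.

0.0119 kg/m³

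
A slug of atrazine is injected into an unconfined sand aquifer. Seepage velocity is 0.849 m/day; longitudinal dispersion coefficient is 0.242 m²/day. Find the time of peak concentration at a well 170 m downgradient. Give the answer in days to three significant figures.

For the 1D instantaneous-source solution, setting ∂C/∂t = 0 at fixed x gives v²t² + 2Dt − x² = 0, so t = (√(D² + v²x²) − D)/v².
√(D² + v²x²) = √(0.242² + 0.849² × 170²) = 144.3; v² = 0.720801.
t = (144.3 − 0.242)/0.720801 = 200 days (vs. the pure-advection estimate x/v = 200 d).

200 days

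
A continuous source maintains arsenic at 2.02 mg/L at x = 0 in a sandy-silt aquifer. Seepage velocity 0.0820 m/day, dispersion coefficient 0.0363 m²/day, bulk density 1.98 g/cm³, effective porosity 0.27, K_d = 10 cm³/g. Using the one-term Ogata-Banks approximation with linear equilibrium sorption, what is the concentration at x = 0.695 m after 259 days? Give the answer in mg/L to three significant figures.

Retardation factor R = 1 + ρ_b·K_d/n = 1 + 1.98 × 10/0.27 = 74.33.
Sorption retards both mechanisms: v_R = v/R = 0.001103 m/day, D_R = D/R = 0.0004884 m²/day.
v_R·t = 0.001103 × 259 = 0.285677 m; 2√(D_R t) = 0.7113 m; argument = (0.695 − 0.285677)/0.7113 = 0.5755.
C = C₀ × ½·erfc(0.5755) = 2.02 × 0.2079 = 0.420 mg/L.

0.420 mg/L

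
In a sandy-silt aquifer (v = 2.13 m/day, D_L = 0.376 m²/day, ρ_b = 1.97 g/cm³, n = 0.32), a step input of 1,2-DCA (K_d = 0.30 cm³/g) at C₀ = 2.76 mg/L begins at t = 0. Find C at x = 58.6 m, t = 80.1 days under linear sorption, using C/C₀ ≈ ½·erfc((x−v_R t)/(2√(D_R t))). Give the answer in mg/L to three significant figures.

1.69 mg/L

Retardation factor R = 1 + ρ_b·K_d/n = 1 + 1.97 × 0.30/0.32 = 2.847.
Sorption retards both mechanisms: v_R = v/R = 0.7482 m/day, D_R = D/R = 0.1321 m²/day.
v_R·t = 0.7482 × 80.1 = 59.93082 m; 2√(D_R t) = 6.506 m; argument = (58.6 − 59.93082)/6.506 = -0.2046.
C = C₀ × ½·erfc(-0.2046) = 2.76 × 0.6138 = 1.69 mg/L.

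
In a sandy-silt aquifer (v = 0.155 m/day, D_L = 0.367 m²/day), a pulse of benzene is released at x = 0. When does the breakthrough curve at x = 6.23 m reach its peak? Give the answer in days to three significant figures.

For the 1D instantaneous-source solution, setting ∂C/∂t = 0 at fixed x gives v²t² + 2Dt − x² = 0, so t = (√(D² + v²x²) − D)/v².
√(D² + v²x²) = √(0.367² + 0.155² × 6.23²) = 1.033; v² = 0.024025.
t = (1.033 − 0.367)/0.024025 = 27.7 days (vs. the pure-advection estimate x/v = 40.2 d).

27.7 days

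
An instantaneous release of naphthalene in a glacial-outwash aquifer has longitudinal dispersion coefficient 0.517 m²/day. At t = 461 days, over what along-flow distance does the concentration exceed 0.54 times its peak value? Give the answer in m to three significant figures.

48.5 m

The plume is Gaussian with σ = √(2Dt) = √(2 × 0.517 × 461) = 21.83 m.
C/C_peak = exp(−Δx²/(2σ²)) = 0.54 ⇒ Δx = σ·√(−2 ln 0.54) = 21.83 × 1.110 = 24.23 m.
Width = 2Δx = 48.5 m.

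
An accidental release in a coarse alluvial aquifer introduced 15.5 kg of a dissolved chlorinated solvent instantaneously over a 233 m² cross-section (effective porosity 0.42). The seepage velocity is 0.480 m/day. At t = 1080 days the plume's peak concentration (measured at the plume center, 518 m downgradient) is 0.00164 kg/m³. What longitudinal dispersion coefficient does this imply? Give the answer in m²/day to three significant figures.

At the plume center C_max = M/(n_e·A·√(4πDt)), so D = M²/(4πt·(n_e·A·C_max)²).
n_e·A·C_max = 0.42 × 233 × 0.00164 = 0.1605 kg/m.
D = 15.5²/(4π × 1080 × 0.1605²) = 0.687 m²/day.

0.687 m²/day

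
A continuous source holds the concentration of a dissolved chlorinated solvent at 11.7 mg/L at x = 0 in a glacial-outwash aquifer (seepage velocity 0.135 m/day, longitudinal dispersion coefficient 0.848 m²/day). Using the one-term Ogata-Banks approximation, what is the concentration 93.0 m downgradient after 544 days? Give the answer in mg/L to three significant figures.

For a continuous step input, C/C₀ ≈ ½·erfc((x−vt)/(2√(Dt))).
vt = 0.135 × 544 = 73.44 m and 2√(Dt) = 2√(0.848 × 544) = 42.96 m.
Argument (x−vt)/(2√(Dt)) = (93.0 − 73.44)/42.96 = 0.4553; ½·erfc(0.4553) = 0.2598.
C = 11.7 × 0.2598 = 3.04 mg/L.

3.04 mg/L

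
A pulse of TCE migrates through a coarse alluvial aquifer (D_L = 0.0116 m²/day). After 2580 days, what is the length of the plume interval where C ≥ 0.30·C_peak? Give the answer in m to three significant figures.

24.0 m

The plume is Gaussian with σ = √(2Dt) = √(2 × 0.0116 × 2580) = 7.737 m.
C/C_peak = exp(−Δx²/(2σ²)) = 0.30 ⇒ Δx = σ·√(−2 ln 0.30) = 7.737 × 1.552 = 12.01 m.
Width = 2Δx = 24.0 m.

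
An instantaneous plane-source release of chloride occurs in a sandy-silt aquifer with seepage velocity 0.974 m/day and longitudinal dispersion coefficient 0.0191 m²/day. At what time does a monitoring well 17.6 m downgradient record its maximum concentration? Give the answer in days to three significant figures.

18.0 days

For the 1D instantaneous-source solution, setting ∂C/∂t = 0 at fixed x gives v²t² + 2Dt − x² = 0, so t = (√(D² + v²x²) − D)/v².
√(D² + v²x²) = √(0.0191² + 0.974² × 17.6²) = 17.14; v² = 0.948676.
t = (17.14 − 0.0191)/0.948676 = 18.0 days (vs. the pure-advection estimate x/v = 18.1 d).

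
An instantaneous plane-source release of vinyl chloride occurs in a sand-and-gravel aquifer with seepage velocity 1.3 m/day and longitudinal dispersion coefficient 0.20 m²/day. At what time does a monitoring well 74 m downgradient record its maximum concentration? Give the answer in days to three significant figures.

For the 1D instantaneous-source solution, setting ∂C/∂t = 0 at fixed x gives v²t² + 2Dt − x² = 0, so t = (√(D² + v²x²) − D)/v².
√(D² + v²x²) = √(0.20² + 1.3² × 74²) = 96.20; v² = 1.69.
t = (96.20 − 0.20)/1.69 = 56.8 days (vs. the pure-advection estimate x/v = 56.9 d).

56.8 days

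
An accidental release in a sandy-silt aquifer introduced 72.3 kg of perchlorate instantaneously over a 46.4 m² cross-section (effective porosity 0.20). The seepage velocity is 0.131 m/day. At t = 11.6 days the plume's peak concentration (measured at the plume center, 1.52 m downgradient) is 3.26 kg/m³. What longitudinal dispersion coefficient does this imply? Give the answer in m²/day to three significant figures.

At the plume center C_max = M/(n_e·A·√(4πDt)), so D = M²/(4πt·(n_e·A·C_max)²).
n_e·A·C_max = 0.20 × 46.4 × 3.26 = 30.25 kg/m.
D = 72.3²/(4π × 11.6 × 30.25²) = 0.0392 m²/day.

0.0392 m²/day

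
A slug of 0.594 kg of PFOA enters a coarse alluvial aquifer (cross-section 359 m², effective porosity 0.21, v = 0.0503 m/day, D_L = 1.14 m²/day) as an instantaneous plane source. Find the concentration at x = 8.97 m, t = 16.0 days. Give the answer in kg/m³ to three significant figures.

For an instantaneous plane source, C(x,t) = M/(n_e·A·√(4πDt)) · exp(−(x−vt)²/(4Dt)), with n_e·A the pore (flow) area.
Plume center vt = 0.0503 × 16.0 = 0.8048 m, so the well at 8.97 m is 8.1652 m downgradient of the peak.
√(4πDt) = 15.14 m, giving peak height M/(n_e·A·√(4πDt)) = 0.594/(0.21 × 359 × 15.14) = 0.0005204 kg/m³.
(x−vt)²/(4Dt) = (8.1652)²/(4 × 1.14 × 16.0) = 0.9138; exp(−0.9138) = 0.4010.
C = 0.0005204 × 0.4010 = 0.000209 kg/m³.

0.000209 kg/m³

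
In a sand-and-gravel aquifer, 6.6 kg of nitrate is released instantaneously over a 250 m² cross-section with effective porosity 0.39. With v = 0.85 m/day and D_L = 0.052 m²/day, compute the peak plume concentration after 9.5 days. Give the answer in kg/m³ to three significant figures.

0.0272 kg/m³

The peak of an instantaneous 1D plume sits at x = vt; there the Gaussian factor is 1 and C_max = M/(n_e·A·√(4πDt)), where n_e·A is the pore area the mass is dissolved in.
√(4πDt) = √(4π × 0.052 × 9.5) = 2.492 m, so C_max = 6.6/(0.39 × 250 × 2.492) = 0.0272 kg/m³.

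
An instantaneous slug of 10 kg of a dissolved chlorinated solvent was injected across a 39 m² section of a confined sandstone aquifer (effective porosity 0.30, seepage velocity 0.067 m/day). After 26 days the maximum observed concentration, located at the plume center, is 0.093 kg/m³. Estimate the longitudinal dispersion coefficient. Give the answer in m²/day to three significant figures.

At the plume center C_max = M/(n_e·A·√(4πDt)), so D = M²/(4πt·(n_e·A·C_max)²).
n_e·A·C_max = 0.30 × 39 × 0.093 = 1.088 kg/m.
D = 10²/(4π × 26 × 1.088²) = 0.259 m²/day.

0.259 m²/day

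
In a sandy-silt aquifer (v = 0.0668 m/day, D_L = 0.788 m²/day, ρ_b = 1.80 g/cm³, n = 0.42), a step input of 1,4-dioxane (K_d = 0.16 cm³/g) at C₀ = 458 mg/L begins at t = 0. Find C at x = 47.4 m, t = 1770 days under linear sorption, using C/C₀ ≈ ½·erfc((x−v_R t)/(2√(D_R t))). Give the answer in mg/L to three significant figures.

Retardation factor R = 1 + ρ_b·K_d/n = 1 + 1.80 × 0.16/0.42 = 1.686.
Sorption retards both mechanisms: v_R = v/R = 0.03962 m/day, D_R = D/R = 0.4674 m²/day.
v_R·t = 0.03962 × 1770 = 70.1274 m; 2√(D_R t) = 57.53 m; argument = (47.4 − 70.1274)/57.53 = -0.3951.
C = C₀ × ½·erfc(-0.3951) = 458 × 0.7118 = 326 mg/L.

326 mg/L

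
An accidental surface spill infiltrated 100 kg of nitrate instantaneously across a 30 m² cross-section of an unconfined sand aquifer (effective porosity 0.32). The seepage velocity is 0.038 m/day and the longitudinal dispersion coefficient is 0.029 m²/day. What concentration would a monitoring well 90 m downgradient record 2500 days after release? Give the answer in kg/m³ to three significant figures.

0.317 kg/m³

For an instantaneous plane source, C(x,t) = M/(n_e·A·√(4πDt)) · exp(−(x−vt)²/(4Dt)), with n_e·A the pore (flow) area.
Plume center vt = 0.038 × 2500 = 95 m, so the well at 90 m is 5 m upgradient of the peak.
√(4πDt) = 30.18 m, giving peak height M/(n_e·A·√(4πDt)) = 100/(0.32 × 30 × 30.18) = 0.3452 kg/m³.
(x−vt)²/(4Dt) = (-5)²/(4 × 0.029 × 2500) = 0.08621; exp(−0.08621) = 0.9174.
C = 0.3452 × 0.9174 = 0.317 kg/m³.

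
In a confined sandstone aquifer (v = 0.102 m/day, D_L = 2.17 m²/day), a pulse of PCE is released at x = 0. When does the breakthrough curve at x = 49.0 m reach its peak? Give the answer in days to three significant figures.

315 days

For the 1D instantaneous-source solution, setting ∂C/∂t = 0 at fixed x gives v²t² + 2Dt − x² = 0, so t = (√(D² + v²x²) − D)/v².
√(D² + v²x²) = √(2.17² + 0.102² × 49.0²) = 5.449; v² = 0.010404.
t = (5.449 − 2.17)/0.010404 = 315 days (vs. the pure-advection estimate x/v = 480 d).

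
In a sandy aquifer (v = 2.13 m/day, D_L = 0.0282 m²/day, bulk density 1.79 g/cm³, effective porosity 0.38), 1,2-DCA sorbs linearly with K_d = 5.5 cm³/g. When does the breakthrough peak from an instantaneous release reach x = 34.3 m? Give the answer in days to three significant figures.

433 days

Retardation factor R = 1 + ρ_b·K_d/n = 1 + 1.79 × 5.5/0.38 = 26.91.
Sorption retards both mechanisms: v_R = v/R = 0.07915 m/day, D_R = D/R = 0.001048 m²/day.
Peak time from v_R²t² + 2D_R t − x² = 0: t = (√(D_R² + v_R²x²) − D_R)/v_R².
√(D_R² + v_R²x²) = √(0.001048² + 0.07915² × 34.3²) = 2.715; v_R² = 0.006265.
t = (2.715 − 0.001048)/0.006265 = 433 days.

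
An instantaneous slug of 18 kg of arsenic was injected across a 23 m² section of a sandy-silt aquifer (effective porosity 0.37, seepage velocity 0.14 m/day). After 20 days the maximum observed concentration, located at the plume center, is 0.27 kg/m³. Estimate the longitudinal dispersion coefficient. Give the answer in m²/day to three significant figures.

0.244 m²/day

At the plume center C_max = M/(n_e·A·√(4πDt)), so D = M²/(4πt·(n_e·A·C_max)²).
n_e·A·C_max = 0.37 × 23 × 0.27 = 2.298 kg/m.
D = 18²/(4π × 20 × 2.298²) = 0.244 m²/day.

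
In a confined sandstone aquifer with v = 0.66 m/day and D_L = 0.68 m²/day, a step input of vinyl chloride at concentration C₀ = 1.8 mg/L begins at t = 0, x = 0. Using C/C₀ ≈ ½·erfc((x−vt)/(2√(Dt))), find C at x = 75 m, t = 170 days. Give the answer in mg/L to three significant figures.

1.79 mg/L

For a continuous step input, C/C₀ ≈ ½·erfc((x−vt)/(2√(Dt))).
vt = 0.66 × 170 = 112.2 m and 2√(Dt) = 2√(0.68 × 170) = 21.50 m.
Argument (x−vt)/(2√(Dt)) = (75 − 112.2)/21.50 = -1.730; ½·erfc(-1.730) = 0.9928.
C = 1.8 × 0.9928 = 1.79 mg/L.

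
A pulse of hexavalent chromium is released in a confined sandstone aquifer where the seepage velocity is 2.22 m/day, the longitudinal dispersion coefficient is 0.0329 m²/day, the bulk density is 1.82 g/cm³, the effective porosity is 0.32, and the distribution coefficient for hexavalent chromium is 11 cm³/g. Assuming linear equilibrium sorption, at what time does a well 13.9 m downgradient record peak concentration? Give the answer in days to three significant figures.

Retardation factor R = 1 + ρ_b·K_d/n = 1 + 1.82 × 11/0.32 = 63.56.
Sorption retards both mechanisms: v_R = v/R = 0.03493 m/day, D_R = D/R = 0.0005176 m²/day.
Peak time from v_R²t² + 2D_R t − x² = 0: t = (√(D_R² + v_R²x²) − D_R)/v_R².
√(D_R² + v_R²x²) = √(0.0005176² + 0.03493² × 13.9²) = 0.4855; v_R² = 0.001220.
t = (0.4855 − 0.0005176)/0.001220 = 398 days.

398 days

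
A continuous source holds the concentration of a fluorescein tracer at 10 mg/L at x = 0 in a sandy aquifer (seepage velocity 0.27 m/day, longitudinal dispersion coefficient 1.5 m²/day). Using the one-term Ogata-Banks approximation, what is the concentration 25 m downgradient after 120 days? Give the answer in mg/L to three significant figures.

For a continuous step input, C/C₀ ≈ ½·erfc((x−vt)/(2√(Dt))).
vt = 0.27 × 120 = 32.4 m and 2√(Dt) = 2√(1.5 × 120) = 26.83 m.
Argument (x−vt)/(2√(Dt)) = (25 − 32.4)/26.83 = -0.2758; ½·erfc(-0.2758) = 0.6517.
C = 10 × 0.6517 = 6.52 mg/L.

6.52 mg/L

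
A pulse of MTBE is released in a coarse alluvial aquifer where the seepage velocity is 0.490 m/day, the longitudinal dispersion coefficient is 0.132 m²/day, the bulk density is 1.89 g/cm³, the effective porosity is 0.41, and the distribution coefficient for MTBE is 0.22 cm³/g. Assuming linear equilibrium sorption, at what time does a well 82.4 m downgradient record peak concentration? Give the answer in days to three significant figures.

338 days

Retardation factor R = 1 + ρ_b·K_d/n = 1 + 1.89 × 0.22/0.41 = 2.014.
Sorption retards both mechanisms: v_R = v/R = 0.2433 m/day, D_R = D/R = 0.06554 m²/day.
Peak time from v_R²t² + 2D_R t − x² = 0: t = (√(D_R² + v_R²x²) − D_R)/v_R².
√(D_R² + v_R²x²) = √(0.06554² + 0.2433² × 82.4²) = 20.05; v_R² = 0.05919.
t = (20.05 − 0.06554)/0.05919 = 338 days.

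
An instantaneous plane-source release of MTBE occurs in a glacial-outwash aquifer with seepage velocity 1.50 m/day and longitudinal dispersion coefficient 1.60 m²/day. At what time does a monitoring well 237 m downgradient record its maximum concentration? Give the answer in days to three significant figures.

For the 1D instantaneous-source solution, setting ∂C/∂t = 0 at fixed x gives v²t² + 2Dt − x² = 0, so t = (√(D² + v²x²) − D)/v².
√(D² + v²x²) = √(1.60² + 1.50² × 237²) = 355.5; v² = 2.25.
t = (355.5 − 1.60)/2.25 = 157 days (vs. the pure-advection estimate x/v = 158 d).

157 days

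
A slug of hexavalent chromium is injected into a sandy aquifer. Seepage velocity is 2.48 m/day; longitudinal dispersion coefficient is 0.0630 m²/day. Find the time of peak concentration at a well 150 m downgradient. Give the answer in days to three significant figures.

For the 1D instantaneous-source solution, setting ∂C/∂t = 0 at fixed x gives v²t² + 2Dt − x² = 0, so t = (√(D² + v²x²) − D)/v².
√(D² + v²x²) = √(0.0630² + 2.48² × 150²) = 372.0; v² = 6.1504.
t = (372.0 − 0.0630)/6.1504 = 60.5 days (vs. the pure-advection estimate x/v = 60.5 d).

60.5 days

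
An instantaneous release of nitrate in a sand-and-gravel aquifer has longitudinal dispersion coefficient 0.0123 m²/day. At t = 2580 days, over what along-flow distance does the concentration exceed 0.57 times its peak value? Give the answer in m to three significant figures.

The plume is Gaussian with σ = √(2Dt) = √(2 × 0.0123 × 2580) = 7.967 m.
C/C_peak = exp(−Δx²/(2σ²)) = 0.57 ⇒ Δx = σ·√(−2 ln 0.57) = 7.967 × 1.060 = 8.445 m.
Width = 2Δx = 16.9 m.

16.9 m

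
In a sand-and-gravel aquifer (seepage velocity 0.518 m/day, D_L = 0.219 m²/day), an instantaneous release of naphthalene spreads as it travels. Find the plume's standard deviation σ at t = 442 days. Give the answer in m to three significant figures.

13.9 m

Dispersive spreading gives a Gaussian with σ² = 2Dt; advection only shifts the center.
σ = √(2 × 0.219 × 442) = 13.9 m.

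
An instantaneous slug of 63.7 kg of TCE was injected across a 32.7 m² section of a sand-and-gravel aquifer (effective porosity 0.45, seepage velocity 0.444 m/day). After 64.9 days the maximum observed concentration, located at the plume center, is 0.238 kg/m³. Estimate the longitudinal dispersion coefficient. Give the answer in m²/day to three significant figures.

At the plume center C_max = M/(n_e·A·√(4πDt)), so D = M²/(4πt·(n_e·A·C_max)²).
n_e·A·C_max = 0.45 × 32.7 × 0.238 = 3.502 kg/m.
D = 63.7²/(4π × 64.9 × 3.502²) = 0.406 m²/day.

0.406 m²/day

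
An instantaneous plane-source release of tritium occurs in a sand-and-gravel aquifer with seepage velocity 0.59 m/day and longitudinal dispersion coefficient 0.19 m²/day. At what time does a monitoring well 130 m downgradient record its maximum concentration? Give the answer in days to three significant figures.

220 days

For the 1D instantaneous-source solution, setting ∂C/∂t = 0 at fixed x gives v²t² + 2Dt − x² = 0, so t = (√(D² + v²x²) − D)/v².
√(D² + v²x²) = √(0.19² + 0.59² × 130²) = 76.70; v² = 0.3481.
t = (76.70 − 0.19)/0.3481 = 220 days (vs. the pure-advection estimate x/v = 220 d).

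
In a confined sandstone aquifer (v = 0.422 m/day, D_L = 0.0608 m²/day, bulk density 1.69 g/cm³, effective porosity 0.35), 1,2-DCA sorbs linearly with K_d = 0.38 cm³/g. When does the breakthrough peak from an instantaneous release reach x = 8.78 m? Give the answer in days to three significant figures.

Retardation factor R = 1 + ρ_b·K_d/n = 1 + 1.69 × 0.38/0.35 = 2.835.
Sorption retards both mechanisms: v_R = v/R = 0.1489 m/day, D_R = D/R = 0.02145 m²/day.
Peak time from v_R²t² + 2D_R t − x² = 0: t = (√(D_R² + v_R²x²) − D_R)/v_R².
√(D_R² + v_R²x²) = √(0.02145² + 0.1489² × 8.78²) = 1.308; v_R² = 0.02217.
t = (1.308 − 0.02145)/0.02217 = 58.0 days.

58.0 days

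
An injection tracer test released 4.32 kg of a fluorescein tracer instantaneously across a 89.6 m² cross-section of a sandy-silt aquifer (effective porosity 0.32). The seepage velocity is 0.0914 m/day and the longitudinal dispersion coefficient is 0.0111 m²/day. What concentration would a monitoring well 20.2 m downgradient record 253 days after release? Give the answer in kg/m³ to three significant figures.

0.0118 kg/m³

For an instantaneous plane source, C(x,t) = M/(n_e·A·√(4πDt)) · exp(−(x−vt)²/(4Dt)), with n_e·A the pore (flow) area.
Plume center vt = 0.0914 × 253 = 23.1242 m, so the well at 20.2 m is 2.9242 m upgradient of the peak.
√(4πDt) = 5.941 m, giving peak height M/(n_e·A·√(4πDt)) = 4.32/(0.32 × 89.6 × 5.941) = 0.02536 kg/m³.
(x−vt)²/(4Dt) = (-2.9242)²/(4 × 0.0111 × 253) = 0.7612; exp(−0.7612) = 0.4671.
C = 0.02536 × 0.4671 = 0.0118 kg/m³.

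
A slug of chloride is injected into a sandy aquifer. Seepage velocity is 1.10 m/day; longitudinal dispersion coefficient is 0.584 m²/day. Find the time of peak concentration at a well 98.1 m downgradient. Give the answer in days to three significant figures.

88.7 days

For the 1D instantaneous-source solution, setting ∂C/∂t = 0 at fixed x gives v²t² + 2Dt − x² = 0, so t = (√(D² + v²x²) − D)/v².
√(D² + v²x²) = √(0.584² + 1.10² × 98.1²) = 107.9; v² = 1.21.
t = (107.9 − 0.584)/1.21 = 88.7 days (vs. the pure-advection estimate x/v = 89.2 d).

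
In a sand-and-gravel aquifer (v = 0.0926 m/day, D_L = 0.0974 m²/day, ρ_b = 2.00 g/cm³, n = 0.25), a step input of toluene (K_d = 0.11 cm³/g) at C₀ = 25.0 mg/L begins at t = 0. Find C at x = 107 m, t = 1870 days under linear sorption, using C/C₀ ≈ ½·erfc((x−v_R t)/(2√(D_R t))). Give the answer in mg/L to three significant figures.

3.56 mg/L

Retardation factor R = 1 + ρ_b·K_d/n = 1 + 2.00 × 0.11/0.25 = 1.880.
Sorption retards both mechanisms: v_R = v/R = 0.04926 m/day, D_R = D/R = 0.05181 m²/day.
v_R·t = 0.04926 × 1870 = 92.1162 m; 2√(D_R t) = 19.69 m; argument = (107 − 92.1162)/19.69 = 0.7559.
C = C₀ × ½·erfc(0.7559) = 25.0 × 0.1425 = 3.56 mg/L.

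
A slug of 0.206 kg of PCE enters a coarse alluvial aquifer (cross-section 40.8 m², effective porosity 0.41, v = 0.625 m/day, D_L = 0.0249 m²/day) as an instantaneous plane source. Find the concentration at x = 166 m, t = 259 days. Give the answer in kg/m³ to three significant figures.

0.000707 kg/m³

For an instantaneous plane source, C(x,t) = M/(n_e·A·√(4πDt)) · exp(−(x−vt)²/(4Dt)), with n_e·A the pore (flow) area.
Plume center vt = 0.625 × 259 = 161.875 m, so the well at 166 m is 4.125 m downgradient of the peak.
√(4πDt) = 9.002 m, giving peak height M/(n_e·A·√(4πDt)) = 0.206/(0.41 × 40.8 × 9.002) = 0.001368 kg/m³.
(x−vt)²/(4Dt) = (4.125)²/(4 × 0.0249 × 259) = 0.6596; exp(−0.6596) = 0.5171.
C = 0.001368 × 0.5171 = 0.000707 kg/m³.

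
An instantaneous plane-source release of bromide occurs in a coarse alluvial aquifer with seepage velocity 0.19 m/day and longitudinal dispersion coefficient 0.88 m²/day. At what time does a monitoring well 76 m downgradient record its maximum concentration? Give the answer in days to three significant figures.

376 days

For the 1D instantaneous-source solution, setting ∂C/∂t = 0 at fixed x gives v²t² + 2Dt − x² = 0, so t = (√(D² + v²x²) − D)/v².
√(D² + v²x²) = √(0.88² + 0.19² × 76²) = 14.47; v² = 0.0361.
t = (14.47 − 0.88)/0.0361 = 376 days (vs. the pure-advection estimate x/v = 400 d).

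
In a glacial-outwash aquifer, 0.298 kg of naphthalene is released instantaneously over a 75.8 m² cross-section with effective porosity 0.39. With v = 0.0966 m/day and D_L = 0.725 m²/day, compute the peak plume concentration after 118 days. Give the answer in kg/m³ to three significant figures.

0.000307 kg/m³

The peak of an instantaneous 1D plume sits at x = vt; there the Gaussian factor is 1 and C_max = M/(n_e·A·√(4πDt)), where n_e·A is the pore area the mass is dissolved in.
√(4πDt) = √(4π × 0.725 × 118) = 32.79 m, so C_max = 0.298/(0.39 × 75.8 × 32.79) = 0.000307 kg/m³.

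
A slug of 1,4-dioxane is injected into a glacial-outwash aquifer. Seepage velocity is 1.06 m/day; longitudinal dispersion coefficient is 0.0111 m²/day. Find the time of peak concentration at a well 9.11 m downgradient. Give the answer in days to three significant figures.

For the 1D instantaneous-source solution, setting ∂C/∂t = 0 at fixed x gives v²t² + 2Dt − x² = 0, so t = (√(D² + v²x²) − D)/v².
√(D² + v²x²) = √(0.0111² + 1.06² × 9.11²) = 9.657; v² = 1.1236.
t = (9.657 − 0.0111)/1.1236 = 8.58 days (vs. the pure-advection estimate x/v = 8.59 d).

8.58 days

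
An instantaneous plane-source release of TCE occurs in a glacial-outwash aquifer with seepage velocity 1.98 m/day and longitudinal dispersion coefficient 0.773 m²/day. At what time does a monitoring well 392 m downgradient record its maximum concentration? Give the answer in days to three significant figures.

For the 1D instantaneous-source solution, setting ∂C/∂t = 0 at fixed x gives v²t² + 2Dt − x² = 0, so t = (√(D² + v²x²) − D)/v².
√(D² + v²x²) = √(0.773² + 1.98² × 392²) = 776.2; v² = 3.9204.
t = (776.2 − 0.773)/3.9204 = 198 days (vs. the pure-advection estimate x/v = 198 d).

198 days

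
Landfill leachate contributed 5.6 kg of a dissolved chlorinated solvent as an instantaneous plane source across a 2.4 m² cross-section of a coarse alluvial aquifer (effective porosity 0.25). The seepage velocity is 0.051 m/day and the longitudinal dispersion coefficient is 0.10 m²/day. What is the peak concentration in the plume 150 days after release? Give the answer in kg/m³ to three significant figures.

0.680 kg/m³

The peak of an instantaneous 1D plume sits at x = vt; there the Gaussian factor is 1 and C_max = M/(n_e·A·√(4πDt)), where n_e·A is the pore area the mass is dissolved in.
√(4πDt) = √(4π × 0.10 × 150) = 13.73 m, so C_max = 5.6/(0.25 × 2.4 × 13.73) = 0.680 kg/m³.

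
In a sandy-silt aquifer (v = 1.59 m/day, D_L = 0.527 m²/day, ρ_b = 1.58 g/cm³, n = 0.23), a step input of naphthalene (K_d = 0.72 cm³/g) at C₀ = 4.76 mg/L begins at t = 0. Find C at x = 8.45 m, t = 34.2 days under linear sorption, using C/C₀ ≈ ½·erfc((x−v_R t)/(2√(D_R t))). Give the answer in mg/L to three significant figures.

2.91 mg/L

Retardation factor R = 1 + ρ_b·K_d/n = 1 + 1.58 × 0.72/0.23 = 5.946.
Sorption retards both mechanisms: v_R = v/R = 0.2674 m/day, D_R = D/R = 0.08863 m²/day.
v_R·t = 0.2674 × 34.2 = 9.14508 m; 2√(D_R t) = 3.482 m; argument = (8.45 − 9.14508)/3.482 = -0.1996.
C = C₀ × ½·erfc(-0.1996) = 4.76 × 0.6111 = 2.91 mg/L.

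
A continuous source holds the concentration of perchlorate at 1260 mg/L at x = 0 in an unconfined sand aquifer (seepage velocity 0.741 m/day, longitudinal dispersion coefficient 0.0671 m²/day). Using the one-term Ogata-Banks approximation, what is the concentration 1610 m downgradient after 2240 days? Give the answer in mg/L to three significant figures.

1260 mg/L

For a continuous step input, C/C₀ ≈ ½·erfc((x−vt)/(2√(Dt))).
vt = 0.741 × 2240 = 1659.84 m and 2√(Dt) = 2√(0.0671 × 2240) = 24.52 m.
Argument (x−vt)/(2√(Dt)) = (1610 − 1659.84)/24.52 = -2.033; ½·erfc(-2.033) = 0.9980.
C = 1260 × 0.9980 = 1260 mg/L.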